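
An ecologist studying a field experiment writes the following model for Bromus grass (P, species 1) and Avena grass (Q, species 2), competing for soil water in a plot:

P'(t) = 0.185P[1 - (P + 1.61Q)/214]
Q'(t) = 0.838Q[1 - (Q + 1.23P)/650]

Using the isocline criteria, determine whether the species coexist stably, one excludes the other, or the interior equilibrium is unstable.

species 2 excludes species 1

Compare the nullcline intercepts: K1/α12 = 214/1.61 = 133 < K2 = 650; K2/α21 = 650/1.23 = 528 > K1 = 214.
Since the inequalities point opposite ways, species 2 can invade but species 1 cannot.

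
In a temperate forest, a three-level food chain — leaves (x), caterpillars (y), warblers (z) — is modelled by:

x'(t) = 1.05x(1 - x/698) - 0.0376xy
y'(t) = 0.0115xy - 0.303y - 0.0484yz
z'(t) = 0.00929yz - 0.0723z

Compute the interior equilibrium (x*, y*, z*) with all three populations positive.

From dz/dt = 0: 0.00929y* = 0.0723, so y* = 7.78.
From dx/dt = 0: 1.05(1 - x*/698) = 0.0376·7.78, giving x* = 698·(1 - 0.279) = 503.
From dy/dt = 0: 0.0115·503 - 0.303 = 0.0484z*, so z* = 5.49/0.0484 = 113.

x* ≈ 503, y* ≈ 7.78, z* ≈ 113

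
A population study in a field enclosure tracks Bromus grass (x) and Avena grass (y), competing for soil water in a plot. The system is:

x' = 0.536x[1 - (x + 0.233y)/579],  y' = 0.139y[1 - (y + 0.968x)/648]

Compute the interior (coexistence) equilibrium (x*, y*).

Setting both brackets to zero gives the nullclines x + 0.233y = 579 and 0.968x + y = 648.
Substituting y = 648 - 0.968x into the first: x(1 - 0.233·0.968) = 579 - 0.233·648.
So x* = 428/0.774 = 553, and then y* = 648 - 0.968·553 = 113.

x* ≈ 553, y* ≈ 113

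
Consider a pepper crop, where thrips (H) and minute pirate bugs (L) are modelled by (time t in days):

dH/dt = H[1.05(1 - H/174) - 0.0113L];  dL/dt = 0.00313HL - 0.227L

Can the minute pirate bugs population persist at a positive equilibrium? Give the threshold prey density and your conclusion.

Threshold H = 72.5; K > 72.5, so yes, the predator persists.

The predator equation gives dL/dt > 0 only when H > 0.227/0.00313 = 72.5.
Without the predator, H → K = 174. Since 174 > 72.5, the predator can invade and persist.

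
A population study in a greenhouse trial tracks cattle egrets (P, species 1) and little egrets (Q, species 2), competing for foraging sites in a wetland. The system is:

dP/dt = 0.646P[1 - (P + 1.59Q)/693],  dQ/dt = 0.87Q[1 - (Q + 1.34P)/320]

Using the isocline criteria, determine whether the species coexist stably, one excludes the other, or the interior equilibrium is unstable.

species 1 excludes species 2

Compare the nullcline intercepts: K1/α12 = 693/1.59 = 436 > K2 = 320; K2/α21 = 320/1.34 = 239 < K1 = 693.
Since the inequalities point opposite ways, species 1 can invade but species 2 cannot.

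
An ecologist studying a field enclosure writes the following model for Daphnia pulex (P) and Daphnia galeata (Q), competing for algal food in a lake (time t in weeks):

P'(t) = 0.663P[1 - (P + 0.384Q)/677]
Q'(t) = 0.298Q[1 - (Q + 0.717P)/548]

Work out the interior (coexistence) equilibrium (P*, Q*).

Setting both brackets to zero gives the nullclines P + 0.384Q = 677 and 0.717P + Q = 548.
Substituting Q = 548 - 0.717P into the first: P(1 - 0.384·0.717) = 677 - 0.384·548.
So P* = 467/0.725 = 644, and then Q* = 548 - 0.717·644 = 86.4.

P* ≈ 644, Q* ≈ 86.4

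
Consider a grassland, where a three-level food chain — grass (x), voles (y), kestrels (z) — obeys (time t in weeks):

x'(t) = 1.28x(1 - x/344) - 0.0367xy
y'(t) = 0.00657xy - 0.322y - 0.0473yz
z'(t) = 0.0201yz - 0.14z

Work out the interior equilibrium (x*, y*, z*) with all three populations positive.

x* ≈ 275, y* ≈ 6.97, z* ≈ 31.4

From dz/dt = 0: 0.0201y* = 0.14, so y* = 6.97.
From dx/dt = 0: 1.28(1 - x*/344) = 0.0367·6.97, giving x* = 344·(1 - 0.2) = 275.
From dy/dt = 0: 0.00657·275 - 0.322 = 0.0473z*, so z* = 1.49/0.0473 = 31.4.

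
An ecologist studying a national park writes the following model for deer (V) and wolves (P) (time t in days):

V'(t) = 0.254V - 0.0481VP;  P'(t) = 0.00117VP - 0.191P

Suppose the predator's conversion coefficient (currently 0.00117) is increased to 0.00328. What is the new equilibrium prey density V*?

V* ≈ 58.2

At the interior fixed point, setting dP/dt = 0 with P > 0 fixes V* = (predator death rate)/(VP coefficient) — independent of the other coefficients.
With the change, V* = 0.191/0.00328 = 58.2; it falls from 163.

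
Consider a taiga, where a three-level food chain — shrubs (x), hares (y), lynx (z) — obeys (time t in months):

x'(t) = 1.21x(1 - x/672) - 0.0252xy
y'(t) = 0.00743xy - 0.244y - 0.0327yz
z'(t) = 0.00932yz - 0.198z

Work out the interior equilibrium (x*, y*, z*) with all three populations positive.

x* ≈ 375, y* ≈ 21.2, z* ≈ 77.7

From dz/dt = 0: 0.00932y* = 0.198, so y* = 21.2.
From dx/dt = 0: 1.21(1 - x*/672) = 0.0252·21.2, giving x* = 672·(1 - 0.442) = 375.
From dy/dt = 0: 0.00743·375 - 0.244 = 0.0327z*, so z* = 2.54/0.0327 = 77.7.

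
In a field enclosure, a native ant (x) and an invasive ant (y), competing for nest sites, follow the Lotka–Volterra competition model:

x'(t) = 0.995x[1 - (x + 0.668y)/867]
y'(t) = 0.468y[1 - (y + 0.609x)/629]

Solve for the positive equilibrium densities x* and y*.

x* ≈ 753, y* ≈ 170

Setting both brackets to zero gives the nullclines x + 0.668y = 867 and 0.609x + y = 629.
Substituting y = 629 - 0.609x into the first: x(1 - 0.668·0.609) = 867 - 0.668·629.
So x* = 447/0.593 = 753, and then y* = 629 - 0.609·753 = 170.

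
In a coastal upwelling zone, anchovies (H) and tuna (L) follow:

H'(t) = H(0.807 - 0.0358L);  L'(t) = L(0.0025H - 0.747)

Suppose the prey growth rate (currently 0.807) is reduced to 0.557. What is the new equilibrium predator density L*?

At the interior fixed point, setting dH/dt = 0 with H > 0 fixes L* = (prey growth rate)/(HL coefficient) — independent of the other coefficients.
With the change, L* = 0.557/0.0358 = 15.6; it falls from 22.5.

L* ≈ 15.6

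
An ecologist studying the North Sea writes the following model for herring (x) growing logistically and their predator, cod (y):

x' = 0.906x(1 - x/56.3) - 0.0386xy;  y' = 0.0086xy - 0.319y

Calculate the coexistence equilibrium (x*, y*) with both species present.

x* ≈ 37.1, y* ≈ 8.01

From dy/dt = 0 with y > 0: 0.0086x* = 0.319, so x* = 37.1.
Substitute into dx/dt = 0: 0.906(1 - 37.1/56.3) = 0.0386y*.
The bracket is 0.341, giving y* = 0.309/0.0386 = 8.01.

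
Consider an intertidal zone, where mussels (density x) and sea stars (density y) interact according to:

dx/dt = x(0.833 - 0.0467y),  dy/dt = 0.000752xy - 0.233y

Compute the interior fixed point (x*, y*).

x* ≈ 310, y* ≈ 17.8

Set dy/dt = 0 with y > 0: 0.000752x - 0.233 = 0, so x* = 0.233/0.000752 = 310.
Set dx/dt = 0 with x > 0: 0.833 - 0.0467y = 0, so y* = 0.833/0.0467 = 17.8.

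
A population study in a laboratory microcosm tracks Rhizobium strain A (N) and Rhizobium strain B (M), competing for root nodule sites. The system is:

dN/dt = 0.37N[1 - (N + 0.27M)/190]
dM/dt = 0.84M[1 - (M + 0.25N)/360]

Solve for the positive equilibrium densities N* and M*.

N* ≈ 99.5, M* ≈ 335

Setting both brackets to zero gives the nullclines N + 0.27M = 190 and 0.25N + M = 360.
Substituting M = 360 - 0.25N into the first: N(1 - 0.27·0.25) = 190 - 0.27·360.
So N* = 92.8/0.932 = 99.5, and then M* = 360 - 0.25·99.5 = 335.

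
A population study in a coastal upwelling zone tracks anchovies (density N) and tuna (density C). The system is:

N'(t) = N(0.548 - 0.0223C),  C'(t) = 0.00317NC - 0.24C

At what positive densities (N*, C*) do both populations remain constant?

N* ≈ 75.7, C* ≈ 24.6

Set dC/dt = 0 with C > 0: 0.00317N - 0.24 = 0, so N* = 0.24/0.00317 = 75.7.
Set dN/dt = 0 with N > 0: 0.548 - 0.0223C = 0, so C* = 0.548/0.0223 = 24.6.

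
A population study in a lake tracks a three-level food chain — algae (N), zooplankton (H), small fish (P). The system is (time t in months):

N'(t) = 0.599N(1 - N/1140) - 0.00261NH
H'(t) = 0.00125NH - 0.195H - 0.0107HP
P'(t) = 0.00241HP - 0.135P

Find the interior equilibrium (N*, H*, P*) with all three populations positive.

N* ≈ 862, H* ≈ 56, P* ≈ 82.4

From dP/dt = 0: 0.00241H* = 0.135, so H* = 56.
From dN/dt = 0: 0.599(1 - N*/1140) = 0.00261·56, giving N* = 1140·(1 - 0.244) = 862.
From dH/dt = 0: 0.00125·862 - 0.195 = 0.0107P*, so P* = 0.882/0.0107 = 82.4.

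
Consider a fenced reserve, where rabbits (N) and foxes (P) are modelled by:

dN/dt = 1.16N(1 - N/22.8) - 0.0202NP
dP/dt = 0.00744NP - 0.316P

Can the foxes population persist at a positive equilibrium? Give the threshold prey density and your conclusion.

The predator equation gives dP/dt > 0 only when N > 0.316/0.00744 = 42.5.
Without the predator, N → K = 22.8. Since 22.8 < 42.5, the predator cannot invade.

Threshold N = 42.5; K < 42.5, so no, the predator goes extinct.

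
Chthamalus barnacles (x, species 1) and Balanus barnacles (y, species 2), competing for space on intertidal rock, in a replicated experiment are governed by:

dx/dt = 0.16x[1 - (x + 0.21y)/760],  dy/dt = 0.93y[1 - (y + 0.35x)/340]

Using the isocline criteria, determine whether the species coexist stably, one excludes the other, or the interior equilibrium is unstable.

stable coexistence

Compare the nullcline intercepts: K1/α12 = 760/0.21 = 3620 > K2 = 340; K2/α21 = 340/0.35 = 971 > K1 = 760.
Since both inequalities hold, each species can invade when rare, so the interior equilibrium is stable.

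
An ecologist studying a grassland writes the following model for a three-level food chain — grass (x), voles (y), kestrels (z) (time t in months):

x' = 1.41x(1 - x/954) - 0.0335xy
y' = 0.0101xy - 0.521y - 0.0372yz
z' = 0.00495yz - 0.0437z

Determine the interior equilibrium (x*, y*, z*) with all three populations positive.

x* ≈ 754, y* ≈ 8.83, z* ≈ 191

From dz/dt = 0: 0.00495y* = 0.0437, so y* = 8.83.
From dx/dt = 0: 1.41(1 - x*/954) = 0.0335·8.83, giving x* = 954·(1 - 0.21) = 754.
From dy/dt = 0: 0.0101·754 - 0.521 = 0.0372z*, so z* = 7.09/0.0372 = 191.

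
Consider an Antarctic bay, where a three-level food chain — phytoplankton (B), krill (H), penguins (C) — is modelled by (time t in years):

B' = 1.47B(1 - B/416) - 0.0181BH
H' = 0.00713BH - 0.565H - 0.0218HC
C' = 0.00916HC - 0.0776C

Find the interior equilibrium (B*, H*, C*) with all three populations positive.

From dC/dt = 0: 0.00916H* = 0.0776, so H* = 8.47.
From dB/dt = 0: 1.47(1 - B*/416) = 0.0181·8.47, giving B* = 416·(1 - 0.104) = 373.
From dH/dt = 0: 0.00713·373 - 0.565 = 0.0218C*, so C* = 2.09/0.0218 = 95.9.

B* ≈ 373, H* ≈ 8.47, C* ≈ 95.9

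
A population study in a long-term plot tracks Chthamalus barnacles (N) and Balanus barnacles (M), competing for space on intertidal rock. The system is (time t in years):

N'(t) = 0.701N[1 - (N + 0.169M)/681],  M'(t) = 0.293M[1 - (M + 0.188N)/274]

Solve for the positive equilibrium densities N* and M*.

N* ≈ 656, M* ≈ 151

Setting both brackets to zero gives the nullclines N + 0.169M = 681 and 0.188N + M = 274.
Substituting M = 274 - 0.188N into the first: N(1 - 0.169·0.188) = 681 - 0.169·274.
So N* = 635/0.968 = 656, and then M* = 274 - 0.188·656 = 151.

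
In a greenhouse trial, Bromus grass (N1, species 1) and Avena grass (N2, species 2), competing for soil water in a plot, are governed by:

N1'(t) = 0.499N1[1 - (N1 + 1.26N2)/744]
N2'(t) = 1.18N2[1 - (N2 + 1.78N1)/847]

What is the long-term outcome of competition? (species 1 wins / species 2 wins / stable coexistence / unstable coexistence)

unstable coexistence (outcome depends on initial conditions)

Compare the nullcline intercepts: K1/α12 = 744/1.26 = 590 < K2 = 847; K2/α21 = 847/1.78 = 476 < K1 = 744.
Since both are reversed, neither can invade when rare; the interior point is a saddle.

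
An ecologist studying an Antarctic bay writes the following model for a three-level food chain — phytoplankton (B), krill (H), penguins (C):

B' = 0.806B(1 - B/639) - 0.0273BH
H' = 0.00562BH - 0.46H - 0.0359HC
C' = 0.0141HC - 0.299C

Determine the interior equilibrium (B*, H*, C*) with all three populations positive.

B* ≈ 180, H* ≈ 21.2, C* ≈ 15.4

From dC/dt = 0: 0.0141H* = 0.299, so H* = 21.2.
From dB/dt = 0: 0.806(1 - B*/639) = 0.0273·21.2, giving B* = 639·(1 - 0.718) = 180.
From dH/dt = 0: 0.00562·180 - 0.46 = 0.0359C*, so C* = 0.552/0.0359 = 15.4.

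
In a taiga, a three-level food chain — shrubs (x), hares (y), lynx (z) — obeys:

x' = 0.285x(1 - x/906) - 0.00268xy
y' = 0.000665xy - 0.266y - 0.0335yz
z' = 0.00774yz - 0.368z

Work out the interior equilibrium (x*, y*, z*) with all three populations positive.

From dz/dt = 0: 0.00774y* = 0.368, so y* = 47.5.
From dx/dt = 0: 0.285(1 - x*/906) = 0.00268·47.5, giving x* = 906·(1 - 0.447) = 501.
From dy/dt = 0: 0.000665·501 - 0.266 = 0.0335z*, so z* = 0.0671/0.0335 = 2.

x* ≈ 501, y* ≈ 47.5, z* ≈ 2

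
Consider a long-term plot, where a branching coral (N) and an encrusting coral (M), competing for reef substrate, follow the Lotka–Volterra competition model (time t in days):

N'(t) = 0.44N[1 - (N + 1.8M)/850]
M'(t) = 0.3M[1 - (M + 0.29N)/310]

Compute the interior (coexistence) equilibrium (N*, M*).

N* ≈ 611, M* ≈ 133

Setting both brackets to zero gives the nullclines N + 1.8M = 850 and 0.29N + M = 310.
Substituting M = 310 - 0.29N into the first: N(1 - 1.8·0.29) = 850 - 1.8·310.
So N* = 292/0.478 = 611, and then M* = 310 - 0.29·611 = 133.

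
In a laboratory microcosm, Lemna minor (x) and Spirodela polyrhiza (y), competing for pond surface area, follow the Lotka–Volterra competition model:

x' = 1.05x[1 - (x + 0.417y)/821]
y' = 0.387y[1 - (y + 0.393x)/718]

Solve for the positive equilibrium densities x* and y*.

x* ≈ 624, y* ≈ 473

Setting both brackets to zero gives the nullclines x + 0.417y = 821 and 0.393x + y = 718.
Substituting y = 718 - 0.393x into the first: x(1 - 0.417·0.393) = 821 - 0.417·718.
So x* = 522/0.836 = 624, and then y* = 718 - 0.393·624 = 473.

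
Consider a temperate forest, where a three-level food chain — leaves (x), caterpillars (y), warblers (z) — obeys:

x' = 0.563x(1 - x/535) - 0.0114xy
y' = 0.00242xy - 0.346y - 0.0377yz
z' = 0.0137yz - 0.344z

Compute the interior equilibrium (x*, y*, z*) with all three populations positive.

From dz/dt = 0: 0.0137y* = 0.344, so y* = 25.1.
From dx/dt = 0: 0.563(1 - x*/535) = 0.0114·25.1, giving x* = 535·(1 - 0.508) = 263.
From dy/dt = 0: 0.00242·263 - 0.346 = 0.0377z*, so z* = 0.29/0.0377 = 7.7.

x* ≈ 263, y* ≈ 25.1, z* ≈ 7.7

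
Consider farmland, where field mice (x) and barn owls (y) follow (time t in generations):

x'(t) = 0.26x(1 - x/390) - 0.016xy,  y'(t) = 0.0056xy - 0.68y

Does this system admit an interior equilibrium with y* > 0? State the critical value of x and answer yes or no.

The predator equation gives dy/dt > 0 only when x > 0.68/0.0056 = 121.
Without the predator, x → K = 390. Since 390 > 121, the predator can invade and persist.

Threshold x = 121; K > 121, so yes, the predator persists.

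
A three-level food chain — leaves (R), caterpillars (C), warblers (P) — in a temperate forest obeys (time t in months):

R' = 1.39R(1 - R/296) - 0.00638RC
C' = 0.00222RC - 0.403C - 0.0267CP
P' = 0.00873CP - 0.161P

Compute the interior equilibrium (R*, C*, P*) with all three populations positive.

R* ≈ 271, C* ≈ 18.4, P* ≈ 7.43

From dP/dt = 0: 0.00873C* = 0.161, so C* = 18.4.
From dR/dt = 0: 1.39(1 - R*/296) = 0.00638·18.4, giving R* = 296·(1 - 0.0846) = 271.
From dC/dt = 0: 0.00222·271 - 0.403 = 0.0267P*, so P* = 0.198/0.0267 = 7.43.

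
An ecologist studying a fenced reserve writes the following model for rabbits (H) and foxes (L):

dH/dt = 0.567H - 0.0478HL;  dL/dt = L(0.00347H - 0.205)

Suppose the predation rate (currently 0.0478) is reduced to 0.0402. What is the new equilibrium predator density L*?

At the interior fixed point, setting dH/dt = 0 with H > 0 fixes L* = (prey growth rate)/(HL coefficient) — independent of the other coefficients.
With the change, L* = 0.567/0.0402 = 14.1; it rises from 11.9.

L* ≈ 14.1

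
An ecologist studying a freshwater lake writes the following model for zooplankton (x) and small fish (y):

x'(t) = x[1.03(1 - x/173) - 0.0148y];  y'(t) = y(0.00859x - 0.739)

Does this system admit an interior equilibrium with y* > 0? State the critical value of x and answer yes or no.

The predator equation gives dy/dt > 0 only when x > 0.739/0.00859 = 86.
Without the predator, x → K = 173. Since 173 > 86, the predator can invade and persist.

Threshold x = 86; K > 86, so yes, the predator persists.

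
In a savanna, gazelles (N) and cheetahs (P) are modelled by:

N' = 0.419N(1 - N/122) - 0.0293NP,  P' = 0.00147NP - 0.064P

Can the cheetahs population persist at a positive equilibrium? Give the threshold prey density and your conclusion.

The predator equation gives dP/dt > 0 only when N > 0.064/0.00147 = 43.5.
Without the predator, N → K = 122. Since 122 > 43.5, the predator can invade and persist.

Threshold N = 43.5; K > 43.5, so yes, the predator persists.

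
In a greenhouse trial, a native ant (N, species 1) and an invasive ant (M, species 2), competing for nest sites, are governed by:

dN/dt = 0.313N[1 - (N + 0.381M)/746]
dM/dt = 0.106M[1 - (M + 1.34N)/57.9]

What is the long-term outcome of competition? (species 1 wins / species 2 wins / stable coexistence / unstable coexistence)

Compare the nullcline intercepts: K1/α12 = 746/0.381 = 1960 > K2 = 57.9; K2/α21 = 57.9/1.34 = 43.2 < K1 = 746.
Since the inequalities point opposite ways, species 1 can invade but species 2 cannot.

species 1 excludes species 2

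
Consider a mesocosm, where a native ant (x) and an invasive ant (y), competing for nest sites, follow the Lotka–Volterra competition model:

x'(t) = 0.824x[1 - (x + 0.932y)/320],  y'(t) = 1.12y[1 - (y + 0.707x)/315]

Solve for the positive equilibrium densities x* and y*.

Setting both brackets to zero gives the nullclines x + 0.932y = 320 and 0.707x + y = 315.
Substituting y = 315 - 0.707x into the first: x(1 - 0.932·0.707) = 320 - 0.932·315.
So x* = 26.4/0.341 = 77.5, and then y* = 315 - 0.707·77.5 = 260.

x* ≈ 77.5, y* ≈ 260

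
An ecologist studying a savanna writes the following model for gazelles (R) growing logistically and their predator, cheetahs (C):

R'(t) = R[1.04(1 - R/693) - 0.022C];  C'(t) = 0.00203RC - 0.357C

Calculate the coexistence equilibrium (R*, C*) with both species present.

R* ≈ 176, C* ≈ 35.3

From dC/dt = 0 with C > 0: 0.00203R* = 0.357, so R* = 176.
Substitute into dR/dt = 0: 1.04(1 - 176/693) = 0.022C*.
The bracket is 0.746, giving C* = 0.776/0.022 = 35.3.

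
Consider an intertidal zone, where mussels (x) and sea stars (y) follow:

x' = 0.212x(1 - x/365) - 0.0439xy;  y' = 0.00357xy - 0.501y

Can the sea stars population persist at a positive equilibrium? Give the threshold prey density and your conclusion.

The predator equation gives dy/dt > 0 only when x > 0.501/0.00357 = 140.
Without the predator, x → K = 365. Since 365 > 140, the predator can invade and persist.

Threshold x = 140; K > 140, so yes, the predator persists.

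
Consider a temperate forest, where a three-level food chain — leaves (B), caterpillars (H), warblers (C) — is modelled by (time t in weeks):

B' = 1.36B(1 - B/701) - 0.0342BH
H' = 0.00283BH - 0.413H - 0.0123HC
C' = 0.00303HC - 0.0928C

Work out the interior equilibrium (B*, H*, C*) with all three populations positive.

B* ≈ 161, H* ≈ 30.6, C* ≈ 3.49

From dC/dt = 0: 0.00303H* = 0.0928, so H* = 30.6.
From dB/dt = 0: 1.36(1 - B*/701) = 0.0342·30.6, giving B* = 701·(1 - 0.77) = 161.
From dH/dt = 0: 0.00283·161 - 0.413 = 0.0123C*, so C* = 0.0429/0.0123 = 3.49.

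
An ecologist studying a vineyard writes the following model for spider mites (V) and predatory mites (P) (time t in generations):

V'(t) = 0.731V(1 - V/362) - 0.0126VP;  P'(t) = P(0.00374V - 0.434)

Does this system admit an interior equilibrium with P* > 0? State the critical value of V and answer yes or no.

Threshold V = 116; K > 116, so yes, the predator persists.

The predator equation gives dP/dt > 0 only when V > 0.434/0.00374 = 116.
Without the predator, V → K = 362. Since 362 > 116, the predator can invade and persist.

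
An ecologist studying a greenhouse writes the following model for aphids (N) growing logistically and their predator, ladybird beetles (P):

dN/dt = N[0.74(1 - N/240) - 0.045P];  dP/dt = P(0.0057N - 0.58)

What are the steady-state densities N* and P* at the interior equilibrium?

From dP/dt = 0 with P > 0: 0.0057N* = 0.58, so N* = 102.
Substitute into dN/dt = 0: 0.74(1 - 102/240) = 0.045P*.
The bracket is 0.576, giving P* = 0.426/0.045 = 9.47.

N* ≈ 102, P* ≈ 9.47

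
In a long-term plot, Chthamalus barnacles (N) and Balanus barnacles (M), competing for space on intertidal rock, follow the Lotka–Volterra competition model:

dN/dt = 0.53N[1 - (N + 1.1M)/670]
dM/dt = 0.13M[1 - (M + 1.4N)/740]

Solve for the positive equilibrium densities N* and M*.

Setting both brackets to zero gives the nullclines N + 1.1M = 670 and 1.4N + M = 740.
Substituting M = 740 - 1.4N into the first: N(1 - 1.1·1.4) = 670 - 1.1·740.
So N* = -144/-0.54 = 267, and then M* = 740 - 1.4·267 = 367.

N* ≈ 267, M* ≈ 367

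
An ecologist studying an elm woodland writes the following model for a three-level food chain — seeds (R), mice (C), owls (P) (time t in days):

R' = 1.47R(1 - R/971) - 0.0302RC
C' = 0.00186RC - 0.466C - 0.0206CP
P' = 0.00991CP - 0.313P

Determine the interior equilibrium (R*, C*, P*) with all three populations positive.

From dP/dt = 0: 0.00991C* = 0.313, so C* = 31.6.
From dR/dt = 0: 1.47(1 - R*/971) = 0.0302·31.6, giving R* = 971·(1 - 0.649) = 341.
From dC/dt = 0: 0.00186·341 - 0.466 = 0.0206P*, so P* = 0.168/0.0206 = 8.16.

R* ≈ 341, C* ≈ 31.6, P* ≈ 8.16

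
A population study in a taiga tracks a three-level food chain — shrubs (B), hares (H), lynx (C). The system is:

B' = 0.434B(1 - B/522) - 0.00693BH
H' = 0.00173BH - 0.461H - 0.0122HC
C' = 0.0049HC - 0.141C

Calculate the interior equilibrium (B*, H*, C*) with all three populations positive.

B* ≈ 282, H* ≈ 28.8, C* ≈ 2.22

From dC/dt = 0: 0.0049H* = 0.141, so H* = 28.8.
From dB/dt = 0: 0.434(1 - B*/522) = 0.00693·28.8, giving B* = 522·(1 - 0.459) = 282.
From dH/dt = 0: 0.00173·282 - 0.461 = 0.0122C*, so C* = 0.0271/0.0122 = 2.22.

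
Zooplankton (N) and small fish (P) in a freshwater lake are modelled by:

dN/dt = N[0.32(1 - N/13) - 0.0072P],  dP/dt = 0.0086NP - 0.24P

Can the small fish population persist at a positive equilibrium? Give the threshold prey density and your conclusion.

The predator equation gives dP/dt > 0 only when N > 0.24/0.0086 = 27.9.
Without the predator, N → K = 13. Since 13 < 27.9, the predator cannot invade.

Threshold N = 27.9; K < 27.9, so no, the predator goes extinct.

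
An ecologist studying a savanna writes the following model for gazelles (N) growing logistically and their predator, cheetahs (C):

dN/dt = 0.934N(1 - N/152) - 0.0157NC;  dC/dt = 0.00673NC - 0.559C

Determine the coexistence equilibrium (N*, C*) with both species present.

From dC/dt = 0 with C > 0: 0.00673N* = 0.559, so N* = 83.1.
Substitute into dN/dt = 0: 0.934(1 - 83.1/152) = 0.0157C*.
The bracket is 0.454, giving C* = 0.424/0.0157 = 27.

N* ≈ 83.1, C* ≈ 27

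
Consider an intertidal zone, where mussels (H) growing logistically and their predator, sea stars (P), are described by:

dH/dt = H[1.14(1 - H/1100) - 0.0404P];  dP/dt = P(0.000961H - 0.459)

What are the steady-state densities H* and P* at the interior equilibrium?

H* ≈ 478, P* ≈ 16

From dP/dt = 0 with P > 0: 0.000961H* = 0.459, so H* = 478.
Substitute into dH/dt = 0: 1.14(1 - 478/1100) = 0.0404P*.
The bracket is 0.566, giving P* = 0.645/0.0404 = 16.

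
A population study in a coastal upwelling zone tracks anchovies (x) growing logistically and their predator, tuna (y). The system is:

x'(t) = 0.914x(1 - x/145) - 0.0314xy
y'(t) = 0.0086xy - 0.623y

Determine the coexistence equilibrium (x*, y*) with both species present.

x* ≈ 72.4, y* ≈ 14.6

From dy/dt = 0 with y > 0: 0.0086x* = 0.623, so x* = 72.4.
Substitute into dx/dt = 0: 0.914(1 - 72.4/145) = 0.0314y*.
The bracket is 0.5, giving y* = 0.457/0.0314 = 14.6.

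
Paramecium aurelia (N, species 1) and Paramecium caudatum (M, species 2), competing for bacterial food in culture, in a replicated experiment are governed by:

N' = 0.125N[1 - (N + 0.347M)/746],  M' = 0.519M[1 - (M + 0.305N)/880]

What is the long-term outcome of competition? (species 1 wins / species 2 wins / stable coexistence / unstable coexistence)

stable coexistence

Compare the nullcline intercepts: K1/α12 = 746/0.347 = 2150 > K2 = 880; K2/α21 = 880/0.305 = 2890 > K1 = 746.
Since both inequalities hold, each species can invade when rare, so the interior equilibrium is stable.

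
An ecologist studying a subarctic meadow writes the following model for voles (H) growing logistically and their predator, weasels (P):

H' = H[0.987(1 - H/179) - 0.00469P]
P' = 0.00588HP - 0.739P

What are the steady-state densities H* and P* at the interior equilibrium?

From dP/dt = 0 with P > 0: 0.00588H* = 0.739, so H* = 126.
Substitute into dH/dt = 0: 0.987(1 - 126/179) = 0.00469P*.
The bracket is 0.298, giving P* = 0.294/0.00469 = 62.7.

H* ≈ 126, P* ≈ 62.7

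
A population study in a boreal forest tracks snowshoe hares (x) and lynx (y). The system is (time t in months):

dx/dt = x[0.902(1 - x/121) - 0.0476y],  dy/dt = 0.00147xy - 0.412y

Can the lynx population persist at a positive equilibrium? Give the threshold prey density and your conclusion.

Threshold x = 280; K < 280, so no, the predator goes extinct.

The predator equation gives dy/dt > 0 only when x > 0.412/0.00147 = 280.
Without the predator, x → K = 121. Since 121 < 280, the predator cannot invade.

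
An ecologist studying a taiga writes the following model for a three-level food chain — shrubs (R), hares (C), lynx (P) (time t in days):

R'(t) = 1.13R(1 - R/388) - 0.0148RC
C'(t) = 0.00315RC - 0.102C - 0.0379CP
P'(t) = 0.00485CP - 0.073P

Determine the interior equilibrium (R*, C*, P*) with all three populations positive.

From dP/dt = 0: 0.00485C* = 0.073, so C* = 15.1.
From dR/dt = 0: 1.13(1 - R*/388) = 0.0148·15.1, giving R* = 388·(1 - 0.197) = 312.
From dC/dt = 0: 0.00315·312 - 0.102 = 0.0379P*, so P* = 0.879/0.0379 = 23.2.

R* ≈ 312, C* ≈ 15.1, P* ≈ 23.2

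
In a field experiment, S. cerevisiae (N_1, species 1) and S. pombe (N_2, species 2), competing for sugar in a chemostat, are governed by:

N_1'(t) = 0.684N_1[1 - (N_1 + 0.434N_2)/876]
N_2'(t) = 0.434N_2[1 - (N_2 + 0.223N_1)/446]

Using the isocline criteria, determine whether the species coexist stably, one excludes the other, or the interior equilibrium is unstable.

stable coexistence

Compare the nullcline intercepts: K1/α12 = 876/0.434 = 2020 > K2 = 446; K2/α21 = 446/0.223 = 2000 > K1 = 876.
Since both inequalities hold, each species can invade when rare, so the interior equilibrium is stable.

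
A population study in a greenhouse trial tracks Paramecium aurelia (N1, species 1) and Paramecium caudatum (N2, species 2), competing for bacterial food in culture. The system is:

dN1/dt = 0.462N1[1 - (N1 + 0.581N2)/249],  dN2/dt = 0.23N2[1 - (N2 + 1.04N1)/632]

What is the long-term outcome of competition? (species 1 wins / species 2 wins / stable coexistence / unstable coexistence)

species 2 excludes species 1

Compare the nullcline intercepts: K1/α12 = 249/0.581 = 429 < K2 = 632; K2/α21 = 632/1.04 = 608 > K1 = 249.
Since the inequalities point opposite ways, species 2 can invade but species 1 cannot.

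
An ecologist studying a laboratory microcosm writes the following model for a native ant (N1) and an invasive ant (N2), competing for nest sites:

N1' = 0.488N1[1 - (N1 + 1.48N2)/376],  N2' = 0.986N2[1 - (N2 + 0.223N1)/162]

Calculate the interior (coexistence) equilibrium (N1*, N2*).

N1* ≈ 203, N2* ≈ 117

Setting both brackets to zero gives the nullclines N1 + 1.48N2 = 376 and 0.223N1 + N2 = 162.
Substituting N2 = 162 - 0.223N1 into the first: N1(1 - 1.48·0.223) = 376 - 1.48·162.
So N1* = 136/0.67 = 203, and then N2* = 162 - 0.223·203 = 117.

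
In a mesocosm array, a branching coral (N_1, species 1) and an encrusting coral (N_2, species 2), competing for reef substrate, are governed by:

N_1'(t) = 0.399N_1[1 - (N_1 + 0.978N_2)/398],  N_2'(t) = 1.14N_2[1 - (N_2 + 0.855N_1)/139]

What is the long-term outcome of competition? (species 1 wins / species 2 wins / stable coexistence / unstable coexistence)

Compare the nullcline intercepts: K1/α12 = 398/0.978 = 407 > K2 = 139; K2/α21 = 139/0.855 = 163 < K1 = 398.
Since the inequalities point opposite ways, species 1 can invade but species 2 cannot.

species 1 excludes species 2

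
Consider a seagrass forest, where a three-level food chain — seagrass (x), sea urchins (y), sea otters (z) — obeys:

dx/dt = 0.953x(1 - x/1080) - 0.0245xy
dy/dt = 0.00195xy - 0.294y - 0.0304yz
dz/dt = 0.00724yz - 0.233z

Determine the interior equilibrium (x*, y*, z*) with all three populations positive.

From dz/dt = 0: 0.00724y* = 0.233, so y* = 32.2.
From dx/dt = 0: 0.953(1 - x*/1080) = 0.0245·32.2, giving x* = 1080·(1 - 0.827) = 186.
From dy/dt = 0: 0.00195·186 - 0.294 = 0.0304z*, so z* = 0.0696/0.0304 = 2.29.

x* ≈ 186, y* ≈ 32.2, z* ≈ 2.29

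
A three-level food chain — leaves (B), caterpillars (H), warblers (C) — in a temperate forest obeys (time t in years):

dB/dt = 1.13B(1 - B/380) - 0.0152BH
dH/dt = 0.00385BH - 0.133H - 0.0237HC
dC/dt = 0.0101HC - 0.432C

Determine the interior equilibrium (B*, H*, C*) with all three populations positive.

B* ≈ 161, H* ≈ 42.8, C* ≈ 20.6

From dC/dt = 0: 0.0101H* = 0.432, so H* = 42.8.
From dB/dt = 0: 1.13(1 - B*/380) = 0.0152·42.8, giving B* = 380·(1 - 0.575) = 161.
From dH/dt = 0: 0.00385·161 - 0.133 = 0.0237C*, so C* = 0.488/0.0237 = 20.6.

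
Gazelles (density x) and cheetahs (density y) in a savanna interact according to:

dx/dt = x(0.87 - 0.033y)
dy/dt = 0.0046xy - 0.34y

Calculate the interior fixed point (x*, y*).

x* ≈ 73.9, y* ≈ 26.4

Set dy/dt = 0 with y > 0: 0.0046x - 0.34 = 0, so x* = 0.34/0.0046 = 73.9.
Set dx/dt = 0 with x > 0: 0.87 - 0.033y = 0, so y* = 0.87/0.033 = 26.4.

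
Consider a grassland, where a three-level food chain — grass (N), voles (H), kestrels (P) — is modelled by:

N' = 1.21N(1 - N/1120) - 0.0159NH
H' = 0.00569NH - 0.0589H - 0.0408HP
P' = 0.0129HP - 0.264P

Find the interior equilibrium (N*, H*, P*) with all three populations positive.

From dP/dt = 0: 0.0129H* = 0.264, so H* = 20.5.
From dN/dt = 0: 1.21(1 - N*/1120) = 0.0159·20.5, giving N* = 1120·(1 - 0.269) = 819.
From dH/dt = 0: 0.00569·819 - 0.0589 = 0.0408P*, so P* = 4.6/0.0408 = 113.

N* ≈ 819, H* ≈ 20.5, P* ≈ 113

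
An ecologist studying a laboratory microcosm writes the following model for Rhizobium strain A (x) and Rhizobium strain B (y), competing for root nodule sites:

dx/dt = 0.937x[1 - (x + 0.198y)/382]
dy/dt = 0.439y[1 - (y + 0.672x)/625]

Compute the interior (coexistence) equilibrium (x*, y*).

x* ≈ 298, y* ≈ 425

Setting both brackets to zero gives the nullclines x + 0.198y = 382 and 0.672x + y = 625.
Substituting y = 625 - 0.672x into the first: x(1 - 0.198·0.672) = 382 - 0.198·625.
So x* = 258/0.867 = 298, and then y* = 625 - 0.672·298 = 425.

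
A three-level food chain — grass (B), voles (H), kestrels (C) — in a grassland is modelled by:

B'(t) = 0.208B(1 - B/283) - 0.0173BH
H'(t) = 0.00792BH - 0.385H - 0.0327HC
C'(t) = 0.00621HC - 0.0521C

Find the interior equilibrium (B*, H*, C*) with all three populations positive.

B* ≈ 85.5, H* ≈ 8.39, C* ≈ 8.94

From dC/dt = 0: 0.00621H* = 0.0521, so H* = 8.39.
From dB/dt = 0: 0.208(1 - B*/283) = 0.0173·8.39, giving B* = 283·(1 - 0.698) = 85.5.
From dH/dt = 0: 0.00792·85.5 - 0.385 = 0.0327C*, so C* = 0.292/0.0327 = 8.94.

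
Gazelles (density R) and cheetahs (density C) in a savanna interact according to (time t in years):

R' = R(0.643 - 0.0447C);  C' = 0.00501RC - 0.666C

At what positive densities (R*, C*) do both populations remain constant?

Set dC/dt = 0 with C > 0: 0.00501R - 0.666 = 0, so R* = 0.666/0.00501 = 133.
Set dR/dt = 0 with R > 0: 0.643 - 0.0447C = 0, so C* = 0.643/0.0447 = 14.4.

R* ≈ 133, C* ≈ 14.4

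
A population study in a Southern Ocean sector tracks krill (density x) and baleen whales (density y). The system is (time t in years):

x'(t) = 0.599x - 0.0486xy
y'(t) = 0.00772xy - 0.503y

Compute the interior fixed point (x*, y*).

Set dy/dt = 0 with y > 0: 0.00772x - 0.503 = 0, so x* = 0.503/0.00772 = 65.2.
Set dx/dt = 0 with x > 0: 0.599 - 0.0486y = 0, so y* = 0.599/0.0486 = 12.3.

x* ≈ 65.2, y* ≈ 12.3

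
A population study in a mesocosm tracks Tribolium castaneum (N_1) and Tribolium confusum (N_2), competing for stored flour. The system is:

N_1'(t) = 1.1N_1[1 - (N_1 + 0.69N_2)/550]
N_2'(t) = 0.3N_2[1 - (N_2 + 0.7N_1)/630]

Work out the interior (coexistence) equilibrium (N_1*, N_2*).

N_1* ≈ 223, N_2* ≈ 474

Setting both brackets to zero gives the nullclines N_1 + 0.69N_2 = 550 and 0.7N_1 + N_2 = 630.
Substituting N_2 = 630 - 0.7N_1 into the first: N_1(1 - 0.69·0.7) = 550 - 0.69·630.
So N_1* = 115/0.517 = 223, and then N_2* = 630 - 0.7·223 = 474.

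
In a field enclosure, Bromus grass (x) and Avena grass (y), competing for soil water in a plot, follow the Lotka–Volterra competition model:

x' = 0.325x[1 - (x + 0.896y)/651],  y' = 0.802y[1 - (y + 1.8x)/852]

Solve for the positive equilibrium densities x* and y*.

x* ≈ 183, y* ≈ 522

Setting both brackets to zero gives the nullclines x + 0.896y = 651 and 1.8x + y = 852.
Substituting y = 852 - 1.8x into the first: x(1 - 0.896·1.8) = 651 - 0.896·852.
So x* = -112/-0.613 = 183, and then y* = 852 - 1.8·183 = 522.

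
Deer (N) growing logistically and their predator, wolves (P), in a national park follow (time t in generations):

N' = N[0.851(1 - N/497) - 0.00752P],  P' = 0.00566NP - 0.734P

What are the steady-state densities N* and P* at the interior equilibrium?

N* ≈ 130, P* ≈ 83.6

From dP/dt = 0 with P > 0: 0.00566N* = 0.734, so N* = 130.
Substitute into dN/dt = 0: 0.851(1 - 130/497) = 0.00752P*.
The bracket is 0.739, giving P* = 0.629/0.00752 = 83.6.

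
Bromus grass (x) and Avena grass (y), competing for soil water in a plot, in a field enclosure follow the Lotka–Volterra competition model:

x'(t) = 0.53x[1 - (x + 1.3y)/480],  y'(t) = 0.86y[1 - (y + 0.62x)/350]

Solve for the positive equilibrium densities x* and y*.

x* ≈ 129, y* ≈ 270

Setting both brackets to zero gives the nullclines x + 1.3y = 480 and 0.62x + y = 350.
Substituting y = 350 - 0.62x into the first: x(1 - 1.3·0.62) = 480 - 1.3·350.
So x* = 25/0.194 = 129, and then y* = 350 - 0.62·129 = 270.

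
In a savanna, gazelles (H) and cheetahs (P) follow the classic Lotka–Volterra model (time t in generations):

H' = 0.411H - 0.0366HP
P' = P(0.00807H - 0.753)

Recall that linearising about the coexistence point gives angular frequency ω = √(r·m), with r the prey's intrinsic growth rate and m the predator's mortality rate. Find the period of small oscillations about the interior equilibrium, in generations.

T ≈ 11.3 generations

Here r = 0.411 and m = 0.753, so r·m = 0.309.
ω = √0.309 = 0.556 per generation, hence T = 2π/ω ≈ 11.3 generations.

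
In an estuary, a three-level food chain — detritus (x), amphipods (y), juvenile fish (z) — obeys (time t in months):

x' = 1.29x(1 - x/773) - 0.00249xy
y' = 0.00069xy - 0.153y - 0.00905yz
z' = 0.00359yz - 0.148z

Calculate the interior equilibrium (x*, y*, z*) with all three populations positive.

From dz/dt = 0: 0.00359y* = 0.148, so y* = 41.2.
From dx/dt = 0: 1.29(1 - x*/773) = 0.00249·41.2, giving x* = 773·(1 - 0.0796) = 711.
From dy/dt = 0: 0.00069·711 - 0.153 = 0.00905z*, so z* = 0.338/0.00905 = 37.3.

x* ≈ 711, y* ≈ 41.2, z* ≈ 37.3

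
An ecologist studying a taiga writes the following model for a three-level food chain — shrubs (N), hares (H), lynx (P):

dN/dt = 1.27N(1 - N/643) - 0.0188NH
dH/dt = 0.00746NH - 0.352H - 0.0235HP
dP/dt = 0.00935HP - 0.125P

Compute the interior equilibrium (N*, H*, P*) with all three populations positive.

N* ≈ 516, H* ≈ 13.4, P* ≈ 149

From dP/dt = 0: 0.00935H* = 0.125, so H* = 13.4.
From dN/dt = 0: 1.27(1 - N*/643) = 0.0188·13.4, giving N* = 643·(1 - 0.198) = 516.
From dH/dt = 0: 0.00746·516 - 0.352 = 0.0235P*, so P* = 3.5/0.0235 = 149.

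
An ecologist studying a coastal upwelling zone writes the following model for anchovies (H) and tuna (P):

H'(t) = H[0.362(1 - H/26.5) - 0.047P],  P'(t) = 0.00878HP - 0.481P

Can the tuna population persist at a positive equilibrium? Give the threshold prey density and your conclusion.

Threshold H = 54.8; K < 54.8, so no, the predator goes extinct.

The predator equation gives dP/dt > 0 only when H > 0.481/0.00878 = 54.8.
Without the predator, H → K = 26.5. Since 26.5 < 54.8, the predator cannot invade.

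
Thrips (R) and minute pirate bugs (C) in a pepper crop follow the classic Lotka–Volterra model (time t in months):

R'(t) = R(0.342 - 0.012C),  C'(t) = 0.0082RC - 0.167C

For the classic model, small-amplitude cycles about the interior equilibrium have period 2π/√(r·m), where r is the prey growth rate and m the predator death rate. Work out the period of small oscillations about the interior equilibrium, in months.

T ≈ 26.3 months

Here r = 0.342 and m = 0.167, so r·m = 0.0571.
ω = √0.0571 = 0.239 per month, hence T = 2π/ω ≈ 26.3 months.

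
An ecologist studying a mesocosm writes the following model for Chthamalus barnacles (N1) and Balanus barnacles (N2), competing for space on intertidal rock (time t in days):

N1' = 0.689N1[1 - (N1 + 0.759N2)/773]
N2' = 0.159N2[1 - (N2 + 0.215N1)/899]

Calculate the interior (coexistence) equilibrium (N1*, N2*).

Setting both brackets to zero gives the nullclines N1 + 0.759N2 = 773 and 0.215N1 + N2 = 899.
Substituting N2 = 899 - 0.215N1 into the first: N1(1 - 0.759·0.215) = 773 - 0.759·899.
So N1* = 90.7/0.837 = 108, and then N2* = 899 - 0.215·108 = 876.

N1* ≈ 108, N2* ≈ 876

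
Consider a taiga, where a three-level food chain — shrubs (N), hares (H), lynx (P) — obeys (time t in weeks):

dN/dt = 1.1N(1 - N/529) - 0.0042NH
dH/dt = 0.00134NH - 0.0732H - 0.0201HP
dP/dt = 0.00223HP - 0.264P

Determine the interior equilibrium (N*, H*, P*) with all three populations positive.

From dP/dt = 0: 0.00223H* = 0.264, so H* = 118.
From dN/dt = 0: 1.1(1 - N*/529) = 0.0042·118, giving N* = 529·(1 - 0.452) = 290.
From dH/dt = 0: 0.00134·290 - 0.0732 = 0.0201P*, so P* = 0.315/0.0201 = 15.7.

N* ≈ 290, H* ≈ 118, P* ≈ 15.7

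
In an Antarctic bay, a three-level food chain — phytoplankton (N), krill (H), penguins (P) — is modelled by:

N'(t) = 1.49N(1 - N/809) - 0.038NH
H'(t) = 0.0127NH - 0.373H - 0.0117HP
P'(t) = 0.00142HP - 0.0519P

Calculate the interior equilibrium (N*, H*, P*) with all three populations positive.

N* ≈ 54.9, H* ≈ 36.5, P* ≈ 27.7

From dP/dt = 0: 0.00142H* = 0.0519, so H* = 36.5.
From dN/dt = 0: 1.49(1 - N*/809) = 0.038·36.5, giving N* = 809·(1 - 0.932) = 54.9.
From dH/dt = 0: 0.0127·54.9 - 0.373 = 0.0117P*, so P* = 0.324/0.0117 = 27.7.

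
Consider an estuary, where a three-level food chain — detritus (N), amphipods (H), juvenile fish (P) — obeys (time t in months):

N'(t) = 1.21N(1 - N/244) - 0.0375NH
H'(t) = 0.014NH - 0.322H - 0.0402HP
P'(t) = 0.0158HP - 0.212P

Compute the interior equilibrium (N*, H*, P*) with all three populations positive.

From dP/dt = 0: 0.0158H* = 0.212, so H* = 13.4.
From dN/dt = 0: 1.21(1 - N*/244) = 0.0375·13.4, giving N* = 244·(1 - 0.416) = 143.
From dH/dt = 0: 0.014·143 - 0.322 = 0.0402P*, so P* = 1.67/0.0402 = 41.6.

N* ≈ 143, H* ≈ 13.4, P* ≈ 41.6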